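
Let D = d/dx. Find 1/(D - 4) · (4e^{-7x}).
- \frac{4 e^{- 7 x}}{11}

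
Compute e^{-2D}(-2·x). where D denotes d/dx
4 - 2 x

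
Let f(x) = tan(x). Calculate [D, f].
\frac{1}{\cos^{2}{\left(x \right)}}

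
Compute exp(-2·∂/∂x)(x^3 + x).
x^{3} - 6 x^{2} + 13 x - 10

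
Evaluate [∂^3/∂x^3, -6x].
-18\frac{d^{2}}{dx^{2}}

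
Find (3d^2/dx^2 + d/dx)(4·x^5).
20 x^{3} \left(x + 12\right)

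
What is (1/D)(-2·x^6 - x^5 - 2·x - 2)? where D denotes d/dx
- \frac{2 x^{7}}{7} - \frac{x^{6}}{6} - x^{2} - 2 x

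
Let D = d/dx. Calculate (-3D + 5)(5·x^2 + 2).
25 x^{2} - 30 x + 10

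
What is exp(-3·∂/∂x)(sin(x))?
\sin{\left(x - 3 \right)}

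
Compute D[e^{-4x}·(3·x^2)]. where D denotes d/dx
6 x \left(1 - 2 x\right) e^{- 4 x}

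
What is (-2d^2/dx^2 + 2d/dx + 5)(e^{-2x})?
- 7 e^{- 2 x}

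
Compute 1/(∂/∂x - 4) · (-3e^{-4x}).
\frac{3 e^{- 4 x}}{8}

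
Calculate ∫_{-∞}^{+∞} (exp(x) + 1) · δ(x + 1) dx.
e^{-1} + 1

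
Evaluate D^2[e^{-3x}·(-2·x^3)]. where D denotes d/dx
6 x \left(- 3 x^{2} + 6 x - 2\right) e^{- 3 x}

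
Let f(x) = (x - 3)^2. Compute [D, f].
2 x - 6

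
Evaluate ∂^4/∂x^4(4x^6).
1440 x^{2}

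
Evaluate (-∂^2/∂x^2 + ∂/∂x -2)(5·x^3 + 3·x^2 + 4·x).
- 10 x^{3} + 9 x^{2} - 32 x - 2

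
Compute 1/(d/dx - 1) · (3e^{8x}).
\frac{3 e^{8 x}}{7}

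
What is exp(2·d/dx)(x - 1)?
x + 1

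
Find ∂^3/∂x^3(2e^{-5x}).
- 250 e^{- 5 x}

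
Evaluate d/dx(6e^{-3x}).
- 18 e^{- 3 x}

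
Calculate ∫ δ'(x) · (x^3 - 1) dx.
0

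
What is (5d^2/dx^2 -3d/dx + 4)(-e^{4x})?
- 72 e^{4 x}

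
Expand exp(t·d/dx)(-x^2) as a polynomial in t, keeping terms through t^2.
- t^{2} - 2 t x - x^{2}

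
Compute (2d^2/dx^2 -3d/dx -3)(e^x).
- 4 e^{x}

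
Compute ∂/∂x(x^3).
3 x^{2}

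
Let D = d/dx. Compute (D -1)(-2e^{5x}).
- 8 e^{5 x}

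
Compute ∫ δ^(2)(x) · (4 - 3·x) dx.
0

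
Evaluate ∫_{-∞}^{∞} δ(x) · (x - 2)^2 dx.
4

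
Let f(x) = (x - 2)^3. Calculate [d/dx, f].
3 \left(x - 2\right)^{2}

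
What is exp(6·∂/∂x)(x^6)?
x^{6} + 36 x^{5} + 540 x^{4} + 4320 x^{3} + 19440 x^{2} + 46656 x + 46656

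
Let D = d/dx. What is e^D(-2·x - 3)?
- 2 x - 5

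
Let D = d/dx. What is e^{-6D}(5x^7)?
5 x^{7} - 210 x^{6} + 3780 x^{5} - 37800 x^{4} + 226800 x^{3} - 816480 x^{2} + 1632960 x - 1399680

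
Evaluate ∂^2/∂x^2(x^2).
2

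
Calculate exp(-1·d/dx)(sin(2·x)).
\sin{\left(2 x - 2 \right)}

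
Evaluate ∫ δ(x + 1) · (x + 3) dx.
2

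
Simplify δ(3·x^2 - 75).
\frac{\delta(x - 5) + \delta(x + 5)}{30}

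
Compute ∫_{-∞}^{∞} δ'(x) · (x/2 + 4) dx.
- \frac{1}{2}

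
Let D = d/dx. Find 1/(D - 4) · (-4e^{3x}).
4 e^{3 x}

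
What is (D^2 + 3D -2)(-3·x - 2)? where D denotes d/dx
6 x - 5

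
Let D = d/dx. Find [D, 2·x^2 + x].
4 x + 1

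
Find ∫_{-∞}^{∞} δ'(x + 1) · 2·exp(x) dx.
- \frac{2}{e}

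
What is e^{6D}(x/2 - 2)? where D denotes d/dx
\frac{x}{2} + 1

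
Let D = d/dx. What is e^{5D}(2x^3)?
2 x^{3} + 30 x^{2} + 150 x + 250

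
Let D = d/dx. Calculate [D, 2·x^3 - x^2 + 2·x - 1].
6 x^{2} - 2 x + 2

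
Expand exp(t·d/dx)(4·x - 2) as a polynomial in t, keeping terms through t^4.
4 t + 4 x - 2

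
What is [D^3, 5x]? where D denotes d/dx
15D^{2}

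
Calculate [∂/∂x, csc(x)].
- \cot{\left(x \right)} \csc{\left(x \right)}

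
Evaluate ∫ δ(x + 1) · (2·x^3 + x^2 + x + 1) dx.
-1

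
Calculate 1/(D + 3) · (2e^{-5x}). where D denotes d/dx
- e^{- 5 x}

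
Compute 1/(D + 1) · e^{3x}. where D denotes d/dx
\frac{e^{3 x}}{4}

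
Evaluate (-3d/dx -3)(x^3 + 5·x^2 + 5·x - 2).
- 3 x^{3} - 24 x^{2} - 45 x - 9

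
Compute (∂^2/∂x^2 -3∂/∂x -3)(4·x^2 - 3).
- 12 x^{2} - 24 x + 17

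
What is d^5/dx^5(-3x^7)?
- 7560 x^{2}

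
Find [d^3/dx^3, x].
3\frac{d^{2}}{dx^{2}}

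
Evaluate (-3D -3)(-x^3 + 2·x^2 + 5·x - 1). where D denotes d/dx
3 x^{3} + 3 x^{2} - 27 x - 12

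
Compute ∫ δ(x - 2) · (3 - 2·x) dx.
-1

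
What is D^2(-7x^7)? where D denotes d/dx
- 294 x^{5}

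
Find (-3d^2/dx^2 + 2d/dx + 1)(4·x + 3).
4 x + 11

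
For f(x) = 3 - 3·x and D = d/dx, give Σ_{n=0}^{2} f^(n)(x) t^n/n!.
- 3 t - 3 x + 3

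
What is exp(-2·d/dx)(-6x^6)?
- 6 x^{6} + 72 x^{5} - 360 x^{4} + 960 x^{3} - 1440 x^{2} + 1152 x - 384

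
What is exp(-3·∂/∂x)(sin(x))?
\sin{\left(x - 3 \right)}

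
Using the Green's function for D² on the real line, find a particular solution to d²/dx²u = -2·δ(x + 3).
-|x + 3|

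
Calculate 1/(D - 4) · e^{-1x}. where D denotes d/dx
- \frac{e^{- x}}{5}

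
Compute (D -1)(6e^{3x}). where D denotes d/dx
12 e^{3 x}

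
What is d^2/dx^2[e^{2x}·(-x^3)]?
- 2 x \left(2 x^{2} + 6 x + 3\right) e^{2 x}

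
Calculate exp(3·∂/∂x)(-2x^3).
- 2 x^{3} - 18 x^{2} - 54 x - 54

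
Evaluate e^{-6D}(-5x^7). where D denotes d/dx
- 5 x^{7} + 210 x^{6} - 3780 x^{5} + 37800 x^{4} - 226800 x^{3} + 816480 x^{2} - 1632960 x + 1399680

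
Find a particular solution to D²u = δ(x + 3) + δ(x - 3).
\frac{|x + 3|}{2} + \frac{|x - 3|}{2}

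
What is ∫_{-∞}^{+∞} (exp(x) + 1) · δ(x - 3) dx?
1 + e^{3}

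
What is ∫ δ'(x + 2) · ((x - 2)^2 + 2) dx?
8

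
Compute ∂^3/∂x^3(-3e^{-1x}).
3 e^{- x}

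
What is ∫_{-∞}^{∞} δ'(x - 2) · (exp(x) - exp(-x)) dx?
- 2 \cosh{\left(2 \right)}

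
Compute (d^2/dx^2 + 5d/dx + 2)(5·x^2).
10 x^{2} + 50 x + 10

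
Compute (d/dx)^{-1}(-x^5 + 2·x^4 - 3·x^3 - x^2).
- \frac{x^{6}}{6} + \frac{2 x^{5}}{5} - \frac{3 x^{4}}{4} - \frac{x^{3}}{3}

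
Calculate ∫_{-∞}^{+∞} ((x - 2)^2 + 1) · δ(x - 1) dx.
2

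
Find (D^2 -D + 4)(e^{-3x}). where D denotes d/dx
16 e^{- 3 x}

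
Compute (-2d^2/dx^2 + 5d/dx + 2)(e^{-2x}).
- 16 e^{- 2 x}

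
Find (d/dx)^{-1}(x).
\frac{x^{2}}{2}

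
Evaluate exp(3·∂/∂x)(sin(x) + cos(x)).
\sqrt{2} \sin{\left(x + \frac{\pi}{4} + 3 \right)}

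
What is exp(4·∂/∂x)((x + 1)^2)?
x^{2} + 10 x + 25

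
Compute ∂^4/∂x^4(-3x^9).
- 9072 x^{5}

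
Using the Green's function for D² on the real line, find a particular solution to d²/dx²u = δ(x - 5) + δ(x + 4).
\frac{|x - 5|}{2} + \frac{|x + 4|}{2}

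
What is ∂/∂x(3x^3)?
9 x^{2}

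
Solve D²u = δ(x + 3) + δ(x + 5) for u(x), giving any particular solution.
\frac{|x + 3|}{2} + \frac{|x + 5|}{2}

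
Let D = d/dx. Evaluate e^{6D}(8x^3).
8 x^{3} + 144 x^{2} + 864 x + 1728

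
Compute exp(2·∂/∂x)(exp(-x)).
e^{- x - 2}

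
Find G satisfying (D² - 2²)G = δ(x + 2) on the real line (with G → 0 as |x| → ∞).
-\frac{e^{-2|x + 2|}}{4}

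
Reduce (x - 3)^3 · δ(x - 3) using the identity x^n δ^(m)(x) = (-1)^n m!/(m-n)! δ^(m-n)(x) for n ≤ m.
0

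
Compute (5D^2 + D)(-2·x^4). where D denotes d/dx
8 x^{2} \left(- x - 15\right)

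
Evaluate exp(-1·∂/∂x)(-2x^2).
- 2 x^{2} + 4 x - 2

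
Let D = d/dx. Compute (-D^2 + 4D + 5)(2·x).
10 x + 8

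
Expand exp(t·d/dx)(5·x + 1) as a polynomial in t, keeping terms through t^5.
5 t + 5 x + 1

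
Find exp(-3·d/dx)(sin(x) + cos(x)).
\sqrt{2} \cos{\left(- x + \frac{\pi}{4} + 3 \right)}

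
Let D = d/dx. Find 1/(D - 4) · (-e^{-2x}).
\frac{e^{- 2 x}}{6}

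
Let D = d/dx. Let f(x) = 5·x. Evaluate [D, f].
5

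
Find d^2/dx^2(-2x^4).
- 24 x^{2}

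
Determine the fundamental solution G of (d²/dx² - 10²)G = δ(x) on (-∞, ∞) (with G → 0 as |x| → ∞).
-\frac{e^{-10|x|}}{20}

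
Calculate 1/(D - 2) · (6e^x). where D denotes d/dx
- 6 e^{x}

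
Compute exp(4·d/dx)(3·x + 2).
3 x + 14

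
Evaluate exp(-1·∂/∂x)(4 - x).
5 - x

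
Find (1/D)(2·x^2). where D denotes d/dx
\frac{2 x^{3}}{3}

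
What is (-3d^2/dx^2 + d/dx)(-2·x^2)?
12 - 4 x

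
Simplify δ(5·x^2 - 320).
\frac{\delta(x - 8) + \delta(x + 8)}{80}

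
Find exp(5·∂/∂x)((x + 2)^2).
x^{2} + 14 x + 49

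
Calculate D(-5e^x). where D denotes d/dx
- 5 e^{x}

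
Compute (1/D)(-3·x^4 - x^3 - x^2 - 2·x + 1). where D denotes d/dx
- \frac{3 x^{5}}{5} - \frac{x^{4}}{4} - \frac{x^{3}}{3} - x^{2} + x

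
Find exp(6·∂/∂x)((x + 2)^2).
x^{2} + 16 x + 64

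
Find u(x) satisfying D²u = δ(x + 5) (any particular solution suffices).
\frac{|x + 5|}{2}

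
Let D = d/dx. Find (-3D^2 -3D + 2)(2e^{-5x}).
- 116 e^{- 5 x}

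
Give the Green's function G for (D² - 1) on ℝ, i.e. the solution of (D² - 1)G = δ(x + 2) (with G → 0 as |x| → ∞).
-\frac{e^{-|x + 2|}}{2}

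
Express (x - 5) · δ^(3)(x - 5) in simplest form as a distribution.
-3\delta^{(2)}(x - 5)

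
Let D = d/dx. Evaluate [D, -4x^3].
- 12 x^{2}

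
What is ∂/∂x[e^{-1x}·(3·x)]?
3 \left(1 - x\right) e^{- x}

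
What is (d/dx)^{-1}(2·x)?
x^{2}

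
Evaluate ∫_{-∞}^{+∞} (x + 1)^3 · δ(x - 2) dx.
27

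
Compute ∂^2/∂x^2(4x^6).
120 x^{4}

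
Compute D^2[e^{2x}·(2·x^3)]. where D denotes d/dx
4 x \left(2 x^{2} + 6 x + 3\right) e^{2 x}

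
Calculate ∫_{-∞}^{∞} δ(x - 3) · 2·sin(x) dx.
2 \sin{\left(3 \right)}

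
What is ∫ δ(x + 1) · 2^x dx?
\frac{1}{2}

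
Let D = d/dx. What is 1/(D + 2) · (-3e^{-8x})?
\frac{e^{- 8 x}}{2}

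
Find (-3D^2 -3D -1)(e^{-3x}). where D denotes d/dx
- 19 e^{- 3 x}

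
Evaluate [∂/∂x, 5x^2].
10 x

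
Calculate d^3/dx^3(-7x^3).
-42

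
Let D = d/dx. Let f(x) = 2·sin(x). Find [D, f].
2 \cos{\left(x \right)}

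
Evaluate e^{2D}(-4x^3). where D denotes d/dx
- 4 x^{3} - 24 x^{2} - 48 x - 32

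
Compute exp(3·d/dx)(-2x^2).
- 2 x^{2} - 12 x - 18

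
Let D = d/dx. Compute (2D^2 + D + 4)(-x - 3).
- 4 x - 13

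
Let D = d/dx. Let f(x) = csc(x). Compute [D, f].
- \cot{\left(x \right)} \csc{\left(x \right)}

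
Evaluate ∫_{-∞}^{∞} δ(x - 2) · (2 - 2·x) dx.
-2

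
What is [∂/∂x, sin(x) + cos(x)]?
- \sin{\left(x \right)} + \cos{\left(x \right)}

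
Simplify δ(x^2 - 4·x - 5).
\frac{\delta(x + 1) + \delta(x - 5)}{6}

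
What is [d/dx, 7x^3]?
21 x^{2}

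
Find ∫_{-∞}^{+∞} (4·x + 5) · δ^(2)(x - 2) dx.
0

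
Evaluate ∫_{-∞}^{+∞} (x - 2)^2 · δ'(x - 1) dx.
2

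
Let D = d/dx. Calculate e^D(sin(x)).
\sin{\left(x + 1 \right)}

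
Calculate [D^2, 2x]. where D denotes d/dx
4D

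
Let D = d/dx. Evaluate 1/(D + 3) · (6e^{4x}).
\frac{6 e^{4 x}}{7}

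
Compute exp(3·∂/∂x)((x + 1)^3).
x^{3} + 12 x^{2} + 48 x + 64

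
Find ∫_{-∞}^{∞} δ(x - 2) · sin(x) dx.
\sin{\left(2 \right)}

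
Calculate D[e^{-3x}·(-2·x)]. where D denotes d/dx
2 \left(3 x - 1\right) e^{- 3 x}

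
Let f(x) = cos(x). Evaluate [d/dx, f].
- \sin{\left(x \right)}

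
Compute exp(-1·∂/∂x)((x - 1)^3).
x^{3} - 6 x^{2} + 12 x - 8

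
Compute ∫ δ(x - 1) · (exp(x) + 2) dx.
2 + e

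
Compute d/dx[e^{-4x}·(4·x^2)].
8 x \left(1 - 2 x\right) e^{- 4 x}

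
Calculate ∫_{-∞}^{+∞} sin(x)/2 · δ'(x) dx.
- \frac{1}{2}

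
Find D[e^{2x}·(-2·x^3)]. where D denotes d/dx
x^{2} \left(- 4 x - 6\right) e^{2 x}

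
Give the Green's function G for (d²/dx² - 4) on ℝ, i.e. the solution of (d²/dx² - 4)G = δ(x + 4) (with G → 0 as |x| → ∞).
-\frac{e^{-2|x + 4|}}{4}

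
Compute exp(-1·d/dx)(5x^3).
5 x^{3} - 15 x^{2} + 15 x - 5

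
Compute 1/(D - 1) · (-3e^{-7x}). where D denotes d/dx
\frac{3 e^{- 7 x}}{8}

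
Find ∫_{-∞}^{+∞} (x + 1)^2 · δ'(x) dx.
-2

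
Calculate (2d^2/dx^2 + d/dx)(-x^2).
- 2 x - 4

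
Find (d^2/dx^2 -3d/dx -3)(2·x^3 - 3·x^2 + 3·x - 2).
- 6 x^{3} - 9 x^{2} + 21 x - 9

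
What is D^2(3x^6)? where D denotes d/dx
90 x^{4}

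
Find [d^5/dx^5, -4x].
-20\frac{d^{4}}{dx^{4}}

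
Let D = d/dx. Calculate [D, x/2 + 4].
\frac{1}{2}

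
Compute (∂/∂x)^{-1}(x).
\frac{x^{2}}{2}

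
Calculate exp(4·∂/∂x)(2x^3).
2 x^{3} + 24 x^{2} + 96 x + 128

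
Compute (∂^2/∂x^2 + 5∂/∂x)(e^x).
6 e^{x}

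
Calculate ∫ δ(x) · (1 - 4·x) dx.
1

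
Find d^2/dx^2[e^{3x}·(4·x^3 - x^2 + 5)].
\left(36 x^{3} + 63 x^{2} + 12 x + 43\right) e^{3 x}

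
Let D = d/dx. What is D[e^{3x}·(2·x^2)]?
2 x \left(3 x + 2\right) e^{3 x}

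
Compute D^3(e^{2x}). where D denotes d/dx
8 e^{2 x}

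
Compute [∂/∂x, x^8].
8 x^{7}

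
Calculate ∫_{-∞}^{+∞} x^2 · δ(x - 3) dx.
9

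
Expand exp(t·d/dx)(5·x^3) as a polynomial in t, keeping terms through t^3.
5 t^{3} + 15 t^{2} x + 15 t x^{2} + 5 x^{3}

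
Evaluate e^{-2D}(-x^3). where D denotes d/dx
- x^{3} + 6 x^{2} - 12 x + 8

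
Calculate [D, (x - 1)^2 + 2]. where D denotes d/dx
2 x - 2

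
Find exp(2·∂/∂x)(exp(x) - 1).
e^{x + 2} - 1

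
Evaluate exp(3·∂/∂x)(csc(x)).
\csc{\left(x + 3 \right)}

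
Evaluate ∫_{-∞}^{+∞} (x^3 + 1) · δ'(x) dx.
0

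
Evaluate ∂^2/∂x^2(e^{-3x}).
9 e^{- 3 x}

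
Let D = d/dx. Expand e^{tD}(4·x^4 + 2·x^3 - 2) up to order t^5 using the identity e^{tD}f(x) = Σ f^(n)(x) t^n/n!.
4 t^{4} + 2 t^{3} \left(8 x + 1\right) + 6 t^{2} x \left(4 x + 1\right) + 2 t x^{2} \left(8 x + 3\right) + 4 x^{4} + 2 x^{3} - 2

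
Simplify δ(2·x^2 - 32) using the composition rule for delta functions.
\frac{\delta(x - 4) + \delta(x + 4)}{16}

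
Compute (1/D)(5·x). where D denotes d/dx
\frac{5 x^{2}}{2}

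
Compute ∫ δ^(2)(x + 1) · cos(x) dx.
- \cos{\left(1 \right)}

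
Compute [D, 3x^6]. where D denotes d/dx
18 x^{5}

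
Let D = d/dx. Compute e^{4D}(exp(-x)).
e^{- x - 4}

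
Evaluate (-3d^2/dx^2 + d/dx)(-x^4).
4 x^{2} \left(9 - x\right)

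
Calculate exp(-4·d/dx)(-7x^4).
- 7 x^{4} + 112 x^{3} - 672 x^{2} + 1792 x - 1792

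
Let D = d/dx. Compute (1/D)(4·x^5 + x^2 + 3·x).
\frac{2 x^{6}}{3} + \frac{x^{3}}{3} + \frac{3 x^{2}}{2}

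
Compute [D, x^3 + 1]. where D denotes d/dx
3 x^{2}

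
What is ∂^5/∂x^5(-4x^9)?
- 60480 x^{4}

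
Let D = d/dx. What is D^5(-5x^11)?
- 277200 x^{6}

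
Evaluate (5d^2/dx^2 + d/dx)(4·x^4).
16 x^{2} \left(x + 15\right)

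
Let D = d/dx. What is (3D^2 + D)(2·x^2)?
4 x + 12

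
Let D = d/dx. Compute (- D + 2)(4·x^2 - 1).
8 x^{2} - 8 x - 2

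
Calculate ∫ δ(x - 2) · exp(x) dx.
e^{2}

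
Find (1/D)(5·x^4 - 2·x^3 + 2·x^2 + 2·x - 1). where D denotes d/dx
x^{5} - \frac{x^{4}}{2} + \frac{2 x^{3}}{3} + x^{2} - x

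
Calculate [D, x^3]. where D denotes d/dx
3 x^{2}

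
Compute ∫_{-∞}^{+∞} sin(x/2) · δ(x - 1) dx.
\sin{\left(\frac{1}{2} \right)}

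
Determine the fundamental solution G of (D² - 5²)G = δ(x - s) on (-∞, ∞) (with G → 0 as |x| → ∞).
-\frac{e^{-5|x-s|}}{10}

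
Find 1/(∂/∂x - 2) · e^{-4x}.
- \frac{e^{- 4 x}}{6}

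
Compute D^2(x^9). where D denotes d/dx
72 x^{7}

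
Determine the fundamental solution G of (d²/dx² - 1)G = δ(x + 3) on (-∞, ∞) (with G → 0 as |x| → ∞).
-\frac{e^{-|x + 3|}}{2}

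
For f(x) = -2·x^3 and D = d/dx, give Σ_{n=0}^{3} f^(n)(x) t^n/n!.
- 2 t^{3} - 6 t^{2} x - 6 t x^{2} - 2 x^{3}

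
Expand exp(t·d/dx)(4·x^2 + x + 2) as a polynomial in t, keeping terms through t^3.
4 t^{2} + t \left(8 x + 1\right) + 4 x^{2} + x + 2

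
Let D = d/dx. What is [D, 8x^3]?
24 x^{2}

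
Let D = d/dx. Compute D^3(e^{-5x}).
- 125 e^{- 5 x}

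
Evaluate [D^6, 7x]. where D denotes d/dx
42D^{5}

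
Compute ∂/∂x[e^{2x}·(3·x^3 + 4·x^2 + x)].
\left(6 x^{3} + 17 x^{2} + 10 x + 1\right) e^{2 x}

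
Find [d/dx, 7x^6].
42 x^{5}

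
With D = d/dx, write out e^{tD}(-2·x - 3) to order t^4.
- 2 t - 2 x - 3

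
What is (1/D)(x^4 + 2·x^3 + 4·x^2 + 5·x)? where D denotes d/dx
\frac{x^{5}}{5} + \frac{x^{4}}{2} + \frac{4 x^{3}}{3} + \frac{5 x^{2}}{2}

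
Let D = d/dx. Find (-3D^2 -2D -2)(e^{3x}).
- 35 e^{3 x}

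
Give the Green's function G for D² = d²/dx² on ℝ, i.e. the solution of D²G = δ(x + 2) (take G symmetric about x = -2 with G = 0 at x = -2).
\frac{|x + 2|}{2}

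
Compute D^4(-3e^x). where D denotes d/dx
- 3 e^{x}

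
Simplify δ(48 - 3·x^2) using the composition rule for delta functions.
\frac{\delta(x - 4) + \delta(x + 4)}{24}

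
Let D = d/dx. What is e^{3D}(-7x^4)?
- 7 x^{4} - 84 x^{3} - 378 x^{2} - 756 x - 567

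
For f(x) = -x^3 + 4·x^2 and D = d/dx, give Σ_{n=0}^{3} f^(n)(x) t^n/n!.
- t^{3} - t^{2} \left(3 x - 4\right) - t x \left(3 x - 8\right) - x^{3} + 4 x^{2}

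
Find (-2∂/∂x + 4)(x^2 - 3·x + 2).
4 x^{2} - 16 x + 14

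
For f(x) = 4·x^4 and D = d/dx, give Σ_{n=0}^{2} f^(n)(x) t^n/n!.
4 x^{2} \left(6 t^{2} + 4 t x + x^{2}\right)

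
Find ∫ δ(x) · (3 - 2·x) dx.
3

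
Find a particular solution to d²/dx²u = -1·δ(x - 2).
-\frac{|x - 2|}{2}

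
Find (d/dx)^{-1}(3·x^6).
\frac{3 x^{7}}{7}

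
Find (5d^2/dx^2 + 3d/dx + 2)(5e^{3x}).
280 e^{3 x}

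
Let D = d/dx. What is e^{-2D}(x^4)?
x^{4} - 8 x^{3} + 24 x^{2} - 32 x + 16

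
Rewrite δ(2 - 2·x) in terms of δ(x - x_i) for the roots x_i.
\frac{\delta(x - 1)}{2}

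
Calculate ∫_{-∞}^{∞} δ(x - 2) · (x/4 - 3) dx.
- \frac{5}{2}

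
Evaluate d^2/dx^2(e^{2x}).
4 e^{2 x}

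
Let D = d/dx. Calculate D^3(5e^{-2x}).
- 40 e^{- 2 x}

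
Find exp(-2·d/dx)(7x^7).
7 x^{7} - 98 x^{6} + 588 x^{5} - 1960 x^{4} + 3920 x^{3} - 4704 x^{2} + 3136 x - 896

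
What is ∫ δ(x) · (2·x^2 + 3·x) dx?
0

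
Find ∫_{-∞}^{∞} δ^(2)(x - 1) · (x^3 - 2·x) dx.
6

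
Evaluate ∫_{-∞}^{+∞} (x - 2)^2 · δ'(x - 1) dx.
2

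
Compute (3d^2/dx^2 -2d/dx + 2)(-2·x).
4 - 4 x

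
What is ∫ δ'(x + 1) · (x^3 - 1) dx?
-3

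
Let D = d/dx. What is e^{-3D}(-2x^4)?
- 2 x^{4} + 24 x^{3} - 108 x^{2} + 216 x - 162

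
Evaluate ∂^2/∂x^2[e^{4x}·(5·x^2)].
\left(80 x^{2} + 80 x + 10\right) e^{4 x}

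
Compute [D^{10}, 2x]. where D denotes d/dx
20D^{9}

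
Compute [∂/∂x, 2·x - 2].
2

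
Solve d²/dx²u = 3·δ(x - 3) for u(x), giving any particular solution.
\frac{3|x - 3|}{2}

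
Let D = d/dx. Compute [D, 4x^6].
24 x^{5}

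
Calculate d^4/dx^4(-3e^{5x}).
- 1875 e^{5 x}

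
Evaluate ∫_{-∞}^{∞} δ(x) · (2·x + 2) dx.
2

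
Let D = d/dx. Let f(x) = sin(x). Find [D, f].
\cos{\left(x \right)}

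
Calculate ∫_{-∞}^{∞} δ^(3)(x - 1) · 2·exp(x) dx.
- 2 e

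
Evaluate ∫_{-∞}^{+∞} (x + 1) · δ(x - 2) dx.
3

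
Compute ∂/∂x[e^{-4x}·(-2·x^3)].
x^{2} \left(8 x - 6\right) e^{- 4 x}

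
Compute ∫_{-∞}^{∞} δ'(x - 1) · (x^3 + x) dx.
-4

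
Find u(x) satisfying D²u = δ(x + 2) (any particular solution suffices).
\frac{|x + 2|}{2}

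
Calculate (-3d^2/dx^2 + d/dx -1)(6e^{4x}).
- 270 e^{4 x}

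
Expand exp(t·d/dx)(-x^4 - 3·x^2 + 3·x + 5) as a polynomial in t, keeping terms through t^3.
- 4 t^{3} x - t^{2} \left(6 x^{2} + 3\right) - t \left(4 x^{3} + 6 x - 3\right) - x^{4} - 3 x^{2} + 3 x + 5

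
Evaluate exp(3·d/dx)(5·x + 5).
5 x + 20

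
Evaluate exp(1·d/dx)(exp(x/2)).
e^{\frac{x}{2} + \frac{1}{2}}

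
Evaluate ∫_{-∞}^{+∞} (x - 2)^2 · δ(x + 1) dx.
9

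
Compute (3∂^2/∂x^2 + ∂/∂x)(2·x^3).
6 x \left(x + 6\right)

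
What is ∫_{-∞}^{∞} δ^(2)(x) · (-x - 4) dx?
0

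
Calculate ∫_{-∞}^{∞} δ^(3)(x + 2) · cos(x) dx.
\sin{\left(2 \right)}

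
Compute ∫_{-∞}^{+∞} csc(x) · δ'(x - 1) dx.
\cot{\left(1 \right)} \csc{\left(1 \right)}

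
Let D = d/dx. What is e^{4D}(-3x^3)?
- 3 x^{3} - 36 x^{2} - 144 x - 192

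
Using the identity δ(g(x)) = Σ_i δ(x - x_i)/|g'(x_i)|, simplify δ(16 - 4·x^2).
\frac{\delta(x - 2) + \delta(x + 2)}{16}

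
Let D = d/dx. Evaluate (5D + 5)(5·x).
25 x + 25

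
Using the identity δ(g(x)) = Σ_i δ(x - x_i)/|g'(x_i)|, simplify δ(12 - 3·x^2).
\frac{\delta(x - 2) + \delta(x + 2)}{12}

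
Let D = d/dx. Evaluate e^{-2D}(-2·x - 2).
2 - 2 x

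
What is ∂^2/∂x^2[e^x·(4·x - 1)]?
\left(4 x + 7\right) e^{x}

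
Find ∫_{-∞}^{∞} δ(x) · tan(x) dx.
0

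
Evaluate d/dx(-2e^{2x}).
- 4 e^{2 x}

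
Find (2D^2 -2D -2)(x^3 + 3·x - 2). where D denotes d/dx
- 2 x^{3} - 6 x^{2} + 6 x - 2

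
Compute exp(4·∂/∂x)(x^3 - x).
x^{3} + 12 x^{2} + 47 x + 60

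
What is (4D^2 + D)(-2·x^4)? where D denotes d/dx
8 x^{2} \left(- x - 12\right)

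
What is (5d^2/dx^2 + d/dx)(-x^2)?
- 2 x - 10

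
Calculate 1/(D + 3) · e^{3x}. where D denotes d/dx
\frac{e^{3 x}}{6}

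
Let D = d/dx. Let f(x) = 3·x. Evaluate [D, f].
3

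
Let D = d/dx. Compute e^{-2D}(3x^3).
3 x^{3} - 18 x^{2} + 36 x - 24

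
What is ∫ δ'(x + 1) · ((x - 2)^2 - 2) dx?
6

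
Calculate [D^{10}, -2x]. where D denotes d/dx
-20D^{9}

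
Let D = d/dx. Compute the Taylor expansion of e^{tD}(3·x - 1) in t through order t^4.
3 t + 3 x - 1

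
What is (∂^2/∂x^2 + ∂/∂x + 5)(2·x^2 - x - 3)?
10 x^{2} - x - 12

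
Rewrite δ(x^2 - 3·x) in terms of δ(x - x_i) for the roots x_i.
\frac{\delta(x - 3) + \delta(x)}{3}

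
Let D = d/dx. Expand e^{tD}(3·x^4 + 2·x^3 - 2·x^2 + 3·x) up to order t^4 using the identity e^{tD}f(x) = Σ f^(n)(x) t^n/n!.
3 t^{4} + t^{3} \left(12 x + 2\right) + t^{2} \left(18 x^{2} + 6 x - 2\right) + t \left(12 x^{3} + 6 x^{2} - 4 x + 3\right) + 3 x^{4} + 2 x^{3} - 2 x^{2} + 3 x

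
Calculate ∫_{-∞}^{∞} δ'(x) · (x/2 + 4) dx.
- \frac{1}{2}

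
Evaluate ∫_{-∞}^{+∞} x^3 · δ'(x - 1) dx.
-3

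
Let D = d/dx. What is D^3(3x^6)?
360 x^{3}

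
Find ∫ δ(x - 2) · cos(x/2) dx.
\cos{\left(1 \right)}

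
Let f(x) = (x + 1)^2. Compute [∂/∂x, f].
2 x + 2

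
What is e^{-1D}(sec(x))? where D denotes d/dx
\sec{\left(x - 1 \right)}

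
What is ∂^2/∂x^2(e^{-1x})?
e^{- x}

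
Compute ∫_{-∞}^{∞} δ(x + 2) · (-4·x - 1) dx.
7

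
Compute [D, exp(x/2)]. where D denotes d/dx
\frac{e^{\frac{x}{2}}}{2}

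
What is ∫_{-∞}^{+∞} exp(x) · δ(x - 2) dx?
e^{2}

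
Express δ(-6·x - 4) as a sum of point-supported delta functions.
\frac{\delta(x + 2/3)}{6}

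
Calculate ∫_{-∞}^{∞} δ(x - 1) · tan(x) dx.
\tan{\left(1 \right)}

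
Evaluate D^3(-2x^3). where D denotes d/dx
-12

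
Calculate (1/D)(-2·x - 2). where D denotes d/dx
- x^{2} - 2 x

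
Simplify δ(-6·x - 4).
\frac{\delta(x + 2/3)}{6}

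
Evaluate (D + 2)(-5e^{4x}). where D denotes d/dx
- 30 e^{4 x}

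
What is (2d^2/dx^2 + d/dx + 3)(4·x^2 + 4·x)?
12 x^{2} + 20 x + 20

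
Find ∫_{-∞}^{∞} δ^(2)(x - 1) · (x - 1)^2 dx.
2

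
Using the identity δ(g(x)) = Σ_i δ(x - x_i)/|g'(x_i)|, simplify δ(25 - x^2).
\frac{\delta(x - 5) + \delta(x + 5)}{10}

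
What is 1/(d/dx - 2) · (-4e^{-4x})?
\frac{2 e^{- 4 x}}{3}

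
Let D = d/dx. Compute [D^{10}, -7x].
-70D^{9}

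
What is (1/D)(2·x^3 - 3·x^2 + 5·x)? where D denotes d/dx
\frac{x^{4}}{2} - x^{3} + \frac{5 x^{2}}{2}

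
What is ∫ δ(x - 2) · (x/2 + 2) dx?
3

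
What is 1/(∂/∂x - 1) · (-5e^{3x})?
- \frac{5 e^{3 x}}{2}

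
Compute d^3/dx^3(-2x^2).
0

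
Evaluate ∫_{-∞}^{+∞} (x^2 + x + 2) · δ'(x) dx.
-1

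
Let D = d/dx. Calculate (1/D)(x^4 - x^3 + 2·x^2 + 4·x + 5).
\frac{x^{5}}{5} - \frac{x^{4}}{4} + \frac{2 x^{3}}{3} + 2 x^{2} + 5 x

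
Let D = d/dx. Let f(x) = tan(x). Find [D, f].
\frac{1}{\cos^{2}{\left(x \right)}}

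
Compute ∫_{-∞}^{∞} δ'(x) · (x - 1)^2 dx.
2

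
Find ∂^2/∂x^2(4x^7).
168 x^{5}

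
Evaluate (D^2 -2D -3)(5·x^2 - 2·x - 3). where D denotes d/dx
- 15 x^{2} - 14 x + 23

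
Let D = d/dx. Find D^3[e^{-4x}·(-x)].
16 \left(4 x - 3\right) e^{- 4 x}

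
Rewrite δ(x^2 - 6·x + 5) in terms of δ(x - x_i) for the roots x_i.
\frac{\delta(x - 1) + \delta(x - 5)}{4}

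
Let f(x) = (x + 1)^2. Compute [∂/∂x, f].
2 x + 2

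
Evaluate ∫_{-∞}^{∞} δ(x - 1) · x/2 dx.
\frac{1}{2}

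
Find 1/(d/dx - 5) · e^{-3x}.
- \frac{e^{- 3 x}}{8}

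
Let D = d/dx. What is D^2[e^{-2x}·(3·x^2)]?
6 \left(2 x^{2} - 4 x + 1\right) e^{- 2 x}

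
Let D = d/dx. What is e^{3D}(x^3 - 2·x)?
x^{3} + 9 x^{2} + 25 x + 21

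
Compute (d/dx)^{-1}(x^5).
\frac{x^{6}}{6}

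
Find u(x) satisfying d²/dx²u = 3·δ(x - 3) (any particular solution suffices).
\frac{3|x - 3|}{2}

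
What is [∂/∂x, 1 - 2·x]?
-2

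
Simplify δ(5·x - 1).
\frac{\delta(x - 1/5)}{5}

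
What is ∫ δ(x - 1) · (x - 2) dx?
-1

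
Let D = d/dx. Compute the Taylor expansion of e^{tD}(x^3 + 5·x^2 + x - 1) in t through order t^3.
t^{3} + t^{2} \left(3 x + 5\right) + t \left(3 x^{2} + 10 x + 1\right) + x^{3} + 5 x^{2} + x - 1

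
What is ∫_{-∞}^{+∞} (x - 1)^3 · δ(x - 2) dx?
1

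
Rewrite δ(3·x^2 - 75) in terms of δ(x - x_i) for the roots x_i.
\frac{\delta(x - 5) + \delta(x + 5)}{30}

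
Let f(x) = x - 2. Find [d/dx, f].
1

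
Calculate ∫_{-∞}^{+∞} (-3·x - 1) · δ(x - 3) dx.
-10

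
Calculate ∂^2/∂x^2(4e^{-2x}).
16 e^{- 2 x}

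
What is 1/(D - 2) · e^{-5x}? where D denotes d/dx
- \frac{e^{- 5 x}}{7}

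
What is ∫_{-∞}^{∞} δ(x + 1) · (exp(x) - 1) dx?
-1 + e^{-1}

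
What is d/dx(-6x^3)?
- 18 x^{2}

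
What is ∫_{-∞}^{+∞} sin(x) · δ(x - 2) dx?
\sin{\left(2 \right)}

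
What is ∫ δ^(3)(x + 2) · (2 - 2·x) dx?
0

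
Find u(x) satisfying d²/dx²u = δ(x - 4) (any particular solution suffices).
\frac{|x - 4|}{2}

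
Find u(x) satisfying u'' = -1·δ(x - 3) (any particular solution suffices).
-\frac{|x - 3|}{2}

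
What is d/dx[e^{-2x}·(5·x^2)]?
10 x \left(1 - x\right) e^{- 2 x}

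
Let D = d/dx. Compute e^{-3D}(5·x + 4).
5 x - 11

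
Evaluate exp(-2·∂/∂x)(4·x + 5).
4 x - 3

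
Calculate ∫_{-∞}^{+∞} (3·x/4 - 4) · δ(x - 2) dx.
- \frac{5}{2}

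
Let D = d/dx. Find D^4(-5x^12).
- 59400 x^{8}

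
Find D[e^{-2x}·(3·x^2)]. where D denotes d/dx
6 x \left(1 - x\right) e^{- 2 x}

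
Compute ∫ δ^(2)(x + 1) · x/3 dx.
0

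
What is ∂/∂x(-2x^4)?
- 8 x^{3}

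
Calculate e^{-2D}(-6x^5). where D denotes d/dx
- 6 x^{5} + 60 x^{4} - 240 x^{3} + 480 x^{2} - 480 x + 192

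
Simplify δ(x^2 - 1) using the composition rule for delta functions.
\frac{\delta(x - 1) + \delta(x + 1)}{2}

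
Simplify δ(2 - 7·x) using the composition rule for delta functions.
\frac{\delta(x - 2/7)}{7}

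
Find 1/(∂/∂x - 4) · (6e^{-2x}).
- e^{- 2 x}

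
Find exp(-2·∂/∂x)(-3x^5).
- 3 x^{5} + 30 x^{4} - 120 x^{3} + 240 x^{2} - 240 x + 96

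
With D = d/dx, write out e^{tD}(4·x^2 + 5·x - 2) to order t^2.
4 t^{2} + t \left(8 x + 5\right) + 4 x^{2} + 5 x - 2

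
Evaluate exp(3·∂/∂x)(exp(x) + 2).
e^{x + 3} + 2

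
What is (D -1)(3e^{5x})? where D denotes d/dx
12 e^{5 x}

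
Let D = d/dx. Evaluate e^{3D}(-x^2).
- x^{2} - 6 x - 9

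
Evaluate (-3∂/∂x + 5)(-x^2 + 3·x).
- 5 x^{2} + 21 x - 9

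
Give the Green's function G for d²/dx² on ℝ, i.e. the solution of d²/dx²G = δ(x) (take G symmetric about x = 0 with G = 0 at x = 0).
\frac{|x|}{2}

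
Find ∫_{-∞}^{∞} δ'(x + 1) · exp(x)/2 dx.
- \frac{1}{2 e}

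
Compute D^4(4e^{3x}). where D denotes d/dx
324 e^{3 x}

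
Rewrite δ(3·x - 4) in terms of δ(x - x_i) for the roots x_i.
\frac{\delta(x - 4/3)}{3}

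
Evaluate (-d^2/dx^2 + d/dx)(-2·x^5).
10 x^{3} \left(4 - x\right)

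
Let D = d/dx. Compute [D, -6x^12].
- 72 x^{11}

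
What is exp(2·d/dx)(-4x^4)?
- 4 x^{4} - 32 x^{3} - 96 x^{2} - 128 x - 64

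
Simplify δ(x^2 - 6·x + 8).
\frac{\delta(x - 4) + \delta(x - 2)}{2}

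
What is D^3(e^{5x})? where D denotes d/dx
125 e^{5 x}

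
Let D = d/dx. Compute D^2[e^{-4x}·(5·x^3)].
10 x \left(8 x^{2} - 12 x + 3\right) e^{- 4 x}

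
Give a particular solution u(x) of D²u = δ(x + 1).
\frac{|x + 1|}{2}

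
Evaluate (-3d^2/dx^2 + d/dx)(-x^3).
3 x \left(6 - x\right)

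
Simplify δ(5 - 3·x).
\frac{\delta(x - 5/3)}{3}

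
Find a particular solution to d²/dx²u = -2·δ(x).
-|x|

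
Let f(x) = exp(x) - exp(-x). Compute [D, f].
2 \cosh{\left(x \right)}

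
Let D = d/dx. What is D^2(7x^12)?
924 x^{10}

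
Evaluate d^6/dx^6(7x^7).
35280 x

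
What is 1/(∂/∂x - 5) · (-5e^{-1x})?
\frac{5 e^{- x}}{6}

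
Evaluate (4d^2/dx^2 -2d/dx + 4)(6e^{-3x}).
276 e^{- 3 x}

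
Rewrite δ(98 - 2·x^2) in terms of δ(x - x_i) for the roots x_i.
\frac{\delta(x - 7) + \delta(x + 7)}{28}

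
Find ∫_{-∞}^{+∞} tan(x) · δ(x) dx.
0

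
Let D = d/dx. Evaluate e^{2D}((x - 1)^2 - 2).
x^{2} + 2 x - 1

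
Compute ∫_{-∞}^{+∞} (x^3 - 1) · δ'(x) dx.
0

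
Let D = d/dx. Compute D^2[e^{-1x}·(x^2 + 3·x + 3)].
\left(x^{2} - x - 1\right) e^{- x}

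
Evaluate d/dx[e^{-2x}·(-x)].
\left(2 x - 1\right) e^{- 2 x}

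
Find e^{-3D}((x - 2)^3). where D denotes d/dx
x^{3} - 15 x^{2} + 75 x - 125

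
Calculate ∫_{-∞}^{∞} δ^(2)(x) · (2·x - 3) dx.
0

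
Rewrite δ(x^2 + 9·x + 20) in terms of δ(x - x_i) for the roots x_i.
\frac{\delta(x + 5) + \delta(x + 4)}{1}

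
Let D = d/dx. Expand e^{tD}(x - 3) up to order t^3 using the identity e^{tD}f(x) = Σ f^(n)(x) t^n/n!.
t + x - 3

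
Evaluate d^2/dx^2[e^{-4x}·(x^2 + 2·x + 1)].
2 \left(8 x^{2} + 8 x + 1\right) e^{- 4 x}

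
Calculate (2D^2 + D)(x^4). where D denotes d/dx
4 x^{2} \left(x + 6\right)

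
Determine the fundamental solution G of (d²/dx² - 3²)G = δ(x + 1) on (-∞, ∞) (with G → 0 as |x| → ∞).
-\frac{e^{-3|x + 1|}}{6}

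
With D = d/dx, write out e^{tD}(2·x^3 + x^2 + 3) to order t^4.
2 t^{3} + t^{2} \left(6 x + 1\right) + 2 t x \left(3 x + 1\right) + 2 x^{3} + x^{2} + 3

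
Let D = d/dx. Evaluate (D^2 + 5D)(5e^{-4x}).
- 20 e^{- 4 x}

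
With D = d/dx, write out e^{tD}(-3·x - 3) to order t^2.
- 3 t - 3 x - 3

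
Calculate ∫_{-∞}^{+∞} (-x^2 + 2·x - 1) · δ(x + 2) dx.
-9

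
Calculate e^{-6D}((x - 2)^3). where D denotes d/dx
x^{3} - 24 x^{2} + 192 x - 512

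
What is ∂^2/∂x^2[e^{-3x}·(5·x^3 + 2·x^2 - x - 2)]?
\left(45 x^{3} - 72 x^{2} - 3 x - 8\right) e^{- 3 x}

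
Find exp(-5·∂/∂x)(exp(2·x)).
e^{2 x - 10}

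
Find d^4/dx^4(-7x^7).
- 5880 x^{3}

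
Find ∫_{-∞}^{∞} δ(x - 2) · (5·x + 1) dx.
11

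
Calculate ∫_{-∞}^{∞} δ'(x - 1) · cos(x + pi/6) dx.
\sin{\left(\frac{\pi}{6} + 1 \right)}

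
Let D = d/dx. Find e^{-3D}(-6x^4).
- 6 x^{4} + 72 x^{3} - 324 x^{2} + 648 x - 486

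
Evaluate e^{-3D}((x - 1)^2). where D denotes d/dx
x^{2} - 8 x + 16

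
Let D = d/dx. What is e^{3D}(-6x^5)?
- 6 x^{5} - 90 x^{4} - 540 x^{3} - 1620 x^{2} - 2430 x - 1458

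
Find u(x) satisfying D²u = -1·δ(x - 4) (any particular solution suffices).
-\frac{|x - 4|}{2}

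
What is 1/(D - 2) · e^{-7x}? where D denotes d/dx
- \frac{e^{- 7 x}}{9}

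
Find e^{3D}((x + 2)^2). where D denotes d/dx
x^{2} + 10 x + 25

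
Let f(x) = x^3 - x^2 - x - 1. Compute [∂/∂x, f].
3 x^{2} - 2 x - 1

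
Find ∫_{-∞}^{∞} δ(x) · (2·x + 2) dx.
2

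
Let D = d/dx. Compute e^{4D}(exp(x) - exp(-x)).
2 \sinh{\left(x + 4 \right)}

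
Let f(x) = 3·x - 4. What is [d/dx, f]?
3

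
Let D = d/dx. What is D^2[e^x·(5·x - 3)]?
\left(5 x + 7\right) e^{x}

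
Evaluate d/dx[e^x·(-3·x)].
3 \left(- x - 1\right) e^{x}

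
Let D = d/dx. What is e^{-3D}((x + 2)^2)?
x^{2} - 2 x + 1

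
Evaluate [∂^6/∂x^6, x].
6\frac{d^{5}}{dx^{5}}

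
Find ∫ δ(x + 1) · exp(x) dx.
e^{-1}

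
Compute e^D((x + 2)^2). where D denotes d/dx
x^{2} + 6 x + 9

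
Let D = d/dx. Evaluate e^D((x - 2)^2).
x^{2} - 2 x + 1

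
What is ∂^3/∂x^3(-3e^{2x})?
- 24 e^{2 x}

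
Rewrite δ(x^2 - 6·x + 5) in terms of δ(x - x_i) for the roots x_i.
\frac{\delta(x - 1) + \delta(x - 5)}{4}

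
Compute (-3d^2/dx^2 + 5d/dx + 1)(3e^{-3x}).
- 123 e^{- 3 x}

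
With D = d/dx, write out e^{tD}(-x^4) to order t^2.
x^{2} \left(- 6 t^{2} - 4 t x - x^{2}\right)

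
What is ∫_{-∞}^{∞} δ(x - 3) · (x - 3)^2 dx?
0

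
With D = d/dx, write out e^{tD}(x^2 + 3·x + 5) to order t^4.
t^{2} + t \left(2 x + 3\right) + x^{2} + 3 x + 5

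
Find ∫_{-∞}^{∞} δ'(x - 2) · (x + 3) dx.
-1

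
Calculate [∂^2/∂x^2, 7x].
14\frac{d}{dx}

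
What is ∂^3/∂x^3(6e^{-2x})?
- 48 e^{- 2 x}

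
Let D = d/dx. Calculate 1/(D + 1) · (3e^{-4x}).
- e^{- 4 x}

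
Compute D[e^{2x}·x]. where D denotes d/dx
\left(2 x + 1\right) e^{2 x}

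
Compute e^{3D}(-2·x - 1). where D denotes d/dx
- 2 x - 7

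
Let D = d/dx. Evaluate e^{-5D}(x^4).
x^{4} - 20 x^{3} + 150 x^{2} - 500 x + 625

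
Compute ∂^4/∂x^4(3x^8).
5040 x^{4}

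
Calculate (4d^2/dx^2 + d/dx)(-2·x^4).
8 x^{2} \left(- x - 12\right)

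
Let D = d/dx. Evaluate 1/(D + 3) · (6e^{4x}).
\frac{6 e^{4 x}}{7}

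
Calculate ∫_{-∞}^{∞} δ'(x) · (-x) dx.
1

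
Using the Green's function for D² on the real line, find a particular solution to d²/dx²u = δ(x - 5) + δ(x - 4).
\frac{|x - 5|}{2} + \frac{|x - 4|}{2}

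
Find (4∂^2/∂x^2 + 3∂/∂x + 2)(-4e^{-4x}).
- 216 e^{- 4 x}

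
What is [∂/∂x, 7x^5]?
35 x^{4}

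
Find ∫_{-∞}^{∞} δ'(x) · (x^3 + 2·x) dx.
-2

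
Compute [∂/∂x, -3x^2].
- 6 x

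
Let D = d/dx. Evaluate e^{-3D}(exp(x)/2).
\frac{e^{x - 3}}{2}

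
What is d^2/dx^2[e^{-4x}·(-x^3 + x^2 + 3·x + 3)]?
2 \left(- 8 x^{3} + 20 x^{2} + 13 x + 13\right) e^{- 4 x}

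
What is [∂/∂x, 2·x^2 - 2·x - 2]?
4 x - 2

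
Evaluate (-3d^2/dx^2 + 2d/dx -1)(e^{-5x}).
- 86 e^{- 5 x}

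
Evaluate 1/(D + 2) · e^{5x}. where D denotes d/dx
\frac{e^{5 x}}{7}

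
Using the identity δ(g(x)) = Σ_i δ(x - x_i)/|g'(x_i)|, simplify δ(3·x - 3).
\frac{\delta(x - 1)}{3}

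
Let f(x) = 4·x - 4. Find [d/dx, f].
4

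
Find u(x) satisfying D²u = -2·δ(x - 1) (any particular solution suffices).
-|x - 1|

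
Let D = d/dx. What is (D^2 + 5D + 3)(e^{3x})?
27 e^{3 x}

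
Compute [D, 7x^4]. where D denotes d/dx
28 x^{3}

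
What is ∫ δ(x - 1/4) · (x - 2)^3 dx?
- \frac{343}{64}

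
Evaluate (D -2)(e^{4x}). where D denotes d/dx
2 e^{4 x}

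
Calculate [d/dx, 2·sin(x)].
2 \cos{\left(x \right)}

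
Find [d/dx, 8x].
8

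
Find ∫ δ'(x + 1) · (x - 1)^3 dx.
-12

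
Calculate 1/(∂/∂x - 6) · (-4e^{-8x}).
\frac{2 e^{- 8 x}}{7}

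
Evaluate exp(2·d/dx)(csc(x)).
\csc{\left(x + 2 \right)}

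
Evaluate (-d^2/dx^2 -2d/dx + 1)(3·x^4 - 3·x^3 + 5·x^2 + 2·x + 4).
3 x^{4} - 27 x^{3} - 13 x^{2} - 10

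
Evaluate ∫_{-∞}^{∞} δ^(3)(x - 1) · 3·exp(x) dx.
- 3 e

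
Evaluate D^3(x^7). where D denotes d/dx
210 x^{4}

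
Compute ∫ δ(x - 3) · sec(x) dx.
\sec{\left(3 \right)}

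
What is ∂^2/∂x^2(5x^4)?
60 x^{2}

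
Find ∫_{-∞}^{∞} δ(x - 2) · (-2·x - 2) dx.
-6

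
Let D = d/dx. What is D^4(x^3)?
0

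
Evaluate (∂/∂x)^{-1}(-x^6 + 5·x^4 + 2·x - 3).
- \frac{x^{7}}{7} + x^{5} + x^{2} - 3 x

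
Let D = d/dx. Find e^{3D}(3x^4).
3 x^{4} + 36 x^{3} + 162 x^{2} + 324 x + 243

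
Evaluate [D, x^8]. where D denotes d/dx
8 x^{7}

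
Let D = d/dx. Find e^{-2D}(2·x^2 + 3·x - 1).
2 x^{2} - 5 x + 1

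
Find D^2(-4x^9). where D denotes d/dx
- 288 x^{7}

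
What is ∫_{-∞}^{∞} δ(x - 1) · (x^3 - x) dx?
0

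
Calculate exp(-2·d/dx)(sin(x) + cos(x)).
\sqrt{2} \cos{\left(- x + \frac{\pi}{4} + 2 \right)}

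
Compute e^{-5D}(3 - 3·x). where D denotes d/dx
18 - 3 x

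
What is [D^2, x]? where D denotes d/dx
2D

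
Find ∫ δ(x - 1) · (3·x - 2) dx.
1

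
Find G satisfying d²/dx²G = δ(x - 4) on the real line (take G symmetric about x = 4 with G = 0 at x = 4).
\frac{|x - 4|}{2}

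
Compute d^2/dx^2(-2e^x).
- 2 e^{x}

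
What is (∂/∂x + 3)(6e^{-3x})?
0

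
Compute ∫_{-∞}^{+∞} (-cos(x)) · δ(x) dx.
-1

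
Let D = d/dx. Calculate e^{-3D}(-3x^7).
- 3 x^{7} + 63 x^{6} - 567 x^{5} + 2835 x^{4} - 8505 x^{3} + 15309 x^{2} - 15309 x + 6561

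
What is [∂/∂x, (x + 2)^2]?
2 x + 4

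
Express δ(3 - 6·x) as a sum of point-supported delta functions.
\frac{\delta(x - 1/2)}{6}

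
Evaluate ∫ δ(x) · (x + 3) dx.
3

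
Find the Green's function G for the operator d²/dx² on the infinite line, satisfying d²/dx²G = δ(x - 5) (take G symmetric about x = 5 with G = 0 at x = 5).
\frac{|x - 5|}{2}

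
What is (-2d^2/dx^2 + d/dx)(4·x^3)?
12 x \left(x - 4\right)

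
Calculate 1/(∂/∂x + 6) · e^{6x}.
\frac{e^{6 x}}{12}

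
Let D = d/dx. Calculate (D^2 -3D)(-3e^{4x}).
- 12 e^{4 x}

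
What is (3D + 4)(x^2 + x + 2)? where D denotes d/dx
4 x^{2} + 10 x + 11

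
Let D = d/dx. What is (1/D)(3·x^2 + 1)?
x^{3} + x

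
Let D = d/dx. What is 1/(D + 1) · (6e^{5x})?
e^{5 x}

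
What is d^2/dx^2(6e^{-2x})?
24 e^{- 2 x}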